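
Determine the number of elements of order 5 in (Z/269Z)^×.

0

φ(269) = 269 − 1 = 268 = 2^2 · 67.
In a cyclic group of order 268, there are φ(d) elements of order d for each divisor d of 268, and zero for non-divisors.
Since 5 ∤ 268, the count is 0.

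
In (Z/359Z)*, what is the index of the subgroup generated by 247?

The order of 247 must divide φ(359) = 359 − 1 = 358 = 2 · 179.
Divisors of 358: 1, 2, 179, 358.
Compute 247^d (mod 359) for the divisors d until we hit 1:
247^1 ≡ 247 (mod 359)
247^2 ≡ 338 (mod 359)
247^179 ≡ 1 (mod 359) ✓
Thus |⟨247⟩| = ord(247) = 179.
The index is φ(359) / ord(247) = 358 / 179 = 2.

2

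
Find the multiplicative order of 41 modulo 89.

88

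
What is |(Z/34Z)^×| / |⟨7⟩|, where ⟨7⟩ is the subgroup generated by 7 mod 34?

1

ord(7) | φ(34) = φ(2)·φ(17) = 1·16 = 16 = 2^4.
Divisors of 16: 1, 2, 4, 8, 16.
Compute 7^d (mod 34) for the divisors d until we hit 1:
7^1 ≡ 7 (mod 34)
7^2 ≡ 15 (mod 34)
7^4 ≡ 21 (mod 34)
7^8 ≡ 33 (mod 34)
7^16 ≡ 1 (mod 34) ✓
Thus |⟨7⟩| = ord(7) = 16.
The index is φ(34) / ord(7) = 16 / 16 = 1.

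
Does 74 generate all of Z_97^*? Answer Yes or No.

Yes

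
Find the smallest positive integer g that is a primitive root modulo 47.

φ(47) = 47 − 1 = 46 = 2 · 23.
g is a primitive root iff g^(46/q) ≢ 1 (mod 47) for each prime q ∈ {2, 23}.
g = 2: 2^23 ≡ 1 — hits 1, so not a primitive root.
g = 3: 3^23 ≡ 1 — hits 1, so not a primitive root.
g = 4: 4^23 ≡ 1 — hits 1, so not a primitive root.
g = 5: 5^23 ≡ 46; 5^2 ≡ 25 — none is 1, so 5 is a primitive root.
Hence the least primitive root of 47 is 5.

5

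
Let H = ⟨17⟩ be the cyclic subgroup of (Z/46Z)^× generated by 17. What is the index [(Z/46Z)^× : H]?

Since 17 ∈ (Z/46Z)^×, its order divides φ(46) = φ(2)·φ(23) = 1·22 = 22 = 2 · 11.
Divisors of 22: 1, 2, 11, 22.
Test each divisor d:
17^1 ≡ 17 (mod 46)
17^2 ≡ 13 (mod 46)
17^11 ≡ 45 (mod 46)
17^22 ≡ 1 (mod 46) ✓
The order of 17 is 22, so the subgroup it generates has 22 elements.
Index = |(Z/46Z)^×| / |⟨17⟩| = 22 / 22 = 1.

1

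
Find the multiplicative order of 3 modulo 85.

16

The order of 3 must divide φ(85) = φ(5·17) = (5−1)·(17−1) = 4·16 = 64 = 2^6.
Divisors of 64: 1, 2, 4, 8, 16, 32, 64.
Evaluate successive powers at the divisors of 64:
3^1 ≡ 3
3^2 ≡ 9
3^4 ≡ 81
3^8 ≡ 16
3^16 ≡ 1
Therefore the multiplicative order of 3 modulo 85 is 16.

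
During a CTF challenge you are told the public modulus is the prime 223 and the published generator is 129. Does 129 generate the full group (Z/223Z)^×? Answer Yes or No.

Yes

φ(223) = 223 − 1 = 222 = 2 · 3 · 37.
Test 129^(222/q) mod 223 for each prime factor q of 222:
129^111 ≡ 222 (mod 223)  [q = 2: ≢ 1 ✓]
129^74 ≡ 39 (mod 223)  [q = 3: ≢ 1 ✓]
129^6 ≡ 30 (mod 223)  [q = 37: ≢ 1 ✓]
All checks pass, so 129 has order 222 and is a primitive root modulo 223.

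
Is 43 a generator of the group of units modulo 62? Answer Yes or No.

Yes

φ(62) = φ(2)·φ(31) = 1·30 = 30 = 2 · 3 · 5.
It suffices to check that the order of 43 is not a proper divisor of 30: compute 43^(30/q) for q ∈ {2, 3, 5}.
43^15 ≡ 61 (mod 62)  [q = 2: ≢ 1 ✓]
43^10 ≡ 25 (mod 62)  [q = 3: ≢ 1 ✓]
43^6 ≡ 33 (mod 62)  [q = 5: ≢ 1 ✓]
Every test exponent gives a nontrivial residue, hence 43 generates the full group.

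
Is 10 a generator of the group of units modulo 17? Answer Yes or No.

Yes

φ(17) = 17 − 1 = 16 = 2^4.
Test 10^(16/q) mod 17 for each prime factor q of 16:
10^8 ≡ 16 (mod 17)  [q = 2: ≢ 1 ✓]
None equal 1, so ord_17(10) = 16: 10 is a primitive root.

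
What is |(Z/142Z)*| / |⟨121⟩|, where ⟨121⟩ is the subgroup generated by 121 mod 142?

2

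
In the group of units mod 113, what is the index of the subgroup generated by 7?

8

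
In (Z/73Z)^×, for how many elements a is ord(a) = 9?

6

φ(73) = 73 − 1 = 72 = 2^3 · 3^2.
Since (Z/73Z)^× is cyclic of order 72, the number of elements of order d is φ(d) when d | 72 and 0 otherwise.
9 = 3^2 divides 72, and φ(9) = 6.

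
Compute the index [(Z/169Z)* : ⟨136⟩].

By Lagrange's theorem, ord_169(136) divides φ(169) = φ(13^2) = 13·(13−1) = 156 = 2^2 · 3 · 13.
Divisors of 156: 1, 2, 3, 4, 6, 12, 13, 26, 39, 52, 78, 156.
Check 136^d mod 169 for each divisor in increasing order:
136^1 ≡ 136
136^2 ≡ 75
136^3 ≡ 60
136^4 ≡ 48
136^6 ≡ 51
136^12 ≡ 66
136^13 ≡ 19
136^26 ≡ 23
136^39 ≡ 99
136^52 ≡ 22
136^78 ≡ 168
136^156 ≡ 1
So ord_169(136) = 156, hence |⟨136⟩| = 156.
Index = |(Z/169Z)^×| / |⟨136⟩| = 156 / 156 = 1.

1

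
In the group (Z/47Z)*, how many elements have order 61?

0

φ(47) = 47 − 1 = 46 = 2 · 23.
In a cyclic group of order 46, there are φ(d) elements of order d for each divisor d of 46, and zero for non-divisors.
Here 46 is not a multiple of 61, so there are no elements of order 61.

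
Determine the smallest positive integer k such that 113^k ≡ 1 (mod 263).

Since 113 ∈ (Z/263Z)^×, its order divides φ(263) = 263 − 1 = 262 = 2 · 131.
Divisors of 262: 1, 2, 131, 262.
Compute 113^d (mod 263) for the divisors d until we hit 1:
113^1 ≡ 113 (mod 263)
113^2 ≡ 145 (mod 263)
113^131 ≡ 262 (mod 263)
113^262 ≡ 1 (mod 263) ✓
So ord_263(113) = 262.

262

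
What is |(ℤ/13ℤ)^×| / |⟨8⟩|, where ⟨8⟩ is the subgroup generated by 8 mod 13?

By Lagrange's theorem, ord_13(8) divides φ(13) = 13 − 1 = 12 = 2^2 · 3.
Divisors of 12: 1, 2, 3, 4, 6, 12.
Compute 8^d (mod 13) for the divisors d until we hit 1:
8^1 ≡ 8
8^2 ≡ 12
8^3 ≡ 5
8^4 ≡ 1
So ord_13(8) = 4, hence |⟨8⟩| = 4.
The index is φ(13) / ord(8) = 12 / 4 = 3.

3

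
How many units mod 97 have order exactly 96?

32

φ(97) = 97 − 1 = 96 = 2^5 · 3.
Since (Z/97Z)^× is cyclic of order 96, the number of elements of order d is φ(d) when d | 96 and 0 otherwise.
96 = 2^5 · 3 divides 96, and φ(96) = 32.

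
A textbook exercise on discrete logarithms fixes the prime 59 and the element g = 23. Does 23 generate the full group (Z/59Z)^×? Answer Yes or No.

Yes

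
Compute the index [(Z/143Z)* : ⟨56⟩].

ord(56) | φ(143) = φ(11·13) = (11−1)·(13−1) = 10·12 = 120 = 2^3 · 3 · 5.
Divisors of 120: 1, 2, 3, 4, 5, 6, 8, 10, 12, 15, 20, 24, 30, 40, 60, 120.
Test each divisor d:
56^1 ≡ 56
56^2 ≡ 133
56^3 ≡ 12
56^4 ≡ 100
56^5 ≡ 23
56^6 ≡ 1
So ord_143(56) = 6, hence |⟨56⟩| = 6.
Index = |(Z/143Z)^×| / |⟨56⟩| = 120 / 6 = 20.

20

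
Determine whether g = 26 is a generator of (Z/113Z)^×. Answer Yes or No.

No

φ(113) = 113 − 1 = 112 = 2^4 · 7.
26 is a primitive root mod 113 iff 26^(φ(113)/q) ≢ 1 for every prime q | φ(113), i.e. q ∈ {2, 7}.
26^56 ≡ 1 (mod 113)  [q = 2: ≡ 1 ✗]
26^16 ≡ 30 (mod 113)  [q = 7: ≢ 1 ✓]
26^56 ≡ 1 shows ord(26) | 56, strictly less than φ(113); not a primitive root.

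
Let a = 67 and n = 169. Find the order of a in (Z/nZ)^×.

Since 67 ∈ (Z/169Z)^×, its order divides φ(169) = φ(13^2) = 13·(13−1) = 156 = 2^2 · 3 · 13.
Divisors of 156: 1, 2, 3, 4, 6, 12, 13, 26, 39, 52, 78, 156.
Evaluate successive powers at the divisors of 156:
67^1 ≡ 67
67^2 ≡ 95
67^3 ≡ 112
67^4 ≡ 68
67^6 ≡ 38
67^12 ≡ 92
67^13 ≡ 80
67^26 ≡ 147
67^39 ≡ 99
67^52 ≡ 146
67^78 ≡ 168
67^156 ≡ 1
Therefore the multiplicative order of 67 modulo 169 is 156.

156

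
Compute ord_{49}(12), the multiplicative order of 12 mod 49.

42

The order of 12 must divide φ(49) = φ(7^2) = 7·(7−1) = 42 = 2 · 3 · 7.
Divisors of 42: 1, 2, 3, 6, 7, 14, 21, 42.
Test each divisor d:
12^1 ≡ 12 (mod 49)
12^2 ≡ 46 (mod 49)
12^3 ≡ 13 (mod 49)
12^6 ≡ 22 (mod 49)
12^7 ≡ 19 (mod 49)
12^14 ≡ 18 (mod 49)
12^21 ≡ 48 (mod 49)
12^42 ≡ 1 (mod 49) ✓
So ord_49(12) = 42.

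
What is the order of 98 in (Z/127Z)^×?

By Lagrange's theorem, ord_127(98) divides φ(127) = 127 − 1 = 126 = 2 · 3^2 · 7.
Divisors of 126: 1, 2, 3, 6, 7, 9, 14, 18, 21, 42, 63, 126.
Compute 98^d (mod 127) for the divisors d until we hit 1:
98^1 ≡ 98
98^2 ≡ 79
98^3 ≡ 122
98^6 ≡ 25
98^7 ≡ 37
98^9 ≡ 2
98^14 ≡ 99
98^18 ≡ 4
98^21 ≡ 107
98^42 ≡ 19
98^63 ≡ 1
Therefore the multiplicative order of 98 modulo 127 is 63.

63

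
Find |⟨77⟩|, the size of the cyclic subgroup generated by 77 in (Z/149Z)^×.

148

The order of 77 must divide φ(149) = 149 − 1 = 148 = 2^2 · 37.
Divisors of 148: 1, 2, 4, 37, 74, 148.
Compute 77^d (mod 149) for the divisors d until we hit 1:
77^1 ≡ 77 (mod 149)
77^2 ≡ 118 (mod 149)
77^4 ≡ 67 (mod 149)
77^37 ≡ 44 (mod 149)
77^74 ≡ 148 (mod 149)
77^148 ≡ 1 (mod 149) ✓
So ord_149(77) = 148.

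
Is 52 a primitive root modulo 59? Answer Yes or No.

φ(59) = 59 − 1 = 58 = 2 · 29.
52 is a primitive root mod 59 iff 52^(φ(59)/q) ≢ 1 for every prime q | φ(59), i.e. q ∈ {2, 29}.
52^29 ≡ 58 (mod 59)  [q = 2: ≢ 1 ✓]
52^2 ≡ 49 (mod 59)  [q = 29: ≢ 1 ✓]
All checks pass, so 52 has order 58 and is a primitive root modulo 59.

Yes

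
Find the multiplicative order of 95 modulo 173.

ord(95) | φ(173) = 173 − 1 = 172 = 2^2 · 43.
Divisors of 172: 1, 2, 4, 43, 86, 172.
Compute 95^d (mod 173) for the divisors d until we hit 1:
95^1 ≡ 95 (mod 173)
95^2 ≡ 29 (mod 173)
95^4 ≡ 149 (mod 173)
95^43 ≡ 1 (mod 173) ✓
So ord_173(95) = 43.

43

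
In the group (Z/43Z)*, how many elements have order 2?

1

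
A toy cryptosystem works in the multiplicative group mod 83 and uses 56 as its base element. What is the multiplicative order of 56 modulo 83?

ord(56) | φ(83) = 83 − 1 = 82 = 2 · 41.
Divisors of 82: 1, 2, 41, 82.
Evaluate successive powers at the divisors of 82:
56^1 ≡ 56 (mod 83)
56^2 ≡ 65 (mod 83)
56^41 ≡ 82 (mod 83)
56^82 ≡ 1 (mod 83) ✓
Therefore the multiplicative order of 56 modulo 83 is 82.

82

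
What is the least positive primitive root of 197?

2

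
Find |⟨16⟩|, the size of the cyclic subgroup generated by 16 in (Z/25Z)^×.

5

Since 16 ∈ (Z/25Z)^×, its order divides φ(25) = φ(5^2) = 5·(5−1) = 20 = 2^2 · 5.
Divisors of 20: 1, 2, 4, 5, 10, 20.
Test each divisor d:
16^1 ≡ 16 (mod 25)
16^2 ≡ 6 (mod 25)
16^4 ≡ 11 (mod 25)
16^5 ≡ 1 (mod 25) ✓
So ord_25(16) = 5.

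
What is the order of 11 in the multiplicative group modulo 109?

108

The order of 11 must divide φ(109) = 109 − 1 = 108 = 2^2 · 3^3.
Divisors of 108: 1, 2, 3, 4, 6, 9, 12, 18, 27, 36, 54, 108.
Evaluate successive powers at the divisors of 108:
11^1 ≡ 11 (mod 109)
11^2 ≡ 12 (mod 109)
11^3 ≡ 23 (mod 109)
11^4 ≡ 35 (mod 109)
11^6 ≡ 93 (mod 109)
11^9 ≡ 68 (mod 109)
11^12 ≡ 38 (mod 109)
11^18 ≡ 46 (mod 109)
11^27 ≡ 76 (mod 109)
11^36 ≡ 45 (mod 109)
11^54 ≡ 108 (mod 109)
11^108 ≡ 1 (mod 109) ✓
The smallest such exponent is 108, so the order of 11 is 108.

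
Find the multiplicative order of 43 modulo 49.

7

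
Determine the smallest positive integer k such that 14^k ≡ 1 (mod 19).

18

ord(14) | φ(19) = 19 − 1 = 18 = 2 · 3^2.
Divisors of 18: 1, 2, 3, 6, 9, 18.
Check 14^d mod 19 for each divisor in increasing order:
14^1 ≡ 14 (mod 19)
14^2 ≡ 6 (mod 19)
14^3 ≡ 8 (mod 19)
14^6 ≡ 7 (mod 19)
14^9 ≡ 18 (mod 19)
14^18 ≡ 1 (mod 19) ✓
Therefore the multiplicative order of 14 modulo 19 is 18.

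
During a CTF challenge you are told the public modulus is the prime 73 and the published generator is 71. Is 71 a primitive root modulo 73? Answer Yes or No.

No

φ(73) = 73 − 1 = 72 = 2^3 · 3^2.
An element g generates (Z/73Z)^× iff g^(72/q) ≢ 1 (mod 73) for each prime q ∈ {2, 3}.
71^36 ≡ 1 (mod 73)  [q = 2: ≡ 1 ✗]
71^24 ≡ 64 (mod 73)  [q = 3: ≢ 1 ✓]
The check at q = 2 fails, so 71 generates a proper subgroup.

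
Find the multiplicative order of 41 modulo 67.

The order of 41 must divide φ(67) = 67 − 1 = 66 = 2 · 3 · 11.
Divisors of 66: 1, 2, 3, 6, 11, 22, 33, 66.
Test each divisor d:
41^1 ≡ 41
41^2 ≡ 6
41^3 ≡ 45
41^6 ≡ 15
41^11 ≡ 30
41^22 ≡ 29
41^33 ≡ 66
41^66 ≡ 1
Therefore the multiplicative order of 41 modulo 67 is 66.

66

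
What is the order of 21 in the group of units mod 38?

18

The order of 21 must divide φ(38) = φ(2)·φ(19) = 1·18 = 18 = 2 · 3^2.
Divisors of 18: 1, 2, 3, 6, 9, 18.
Compute 21^d (mod 38) for the divisors d until we hit 1:
21^1 ≡ 21 (mod 38)
21^2 ≡ 23 (mod 38)
21^3 ≡ 27 (mod 38)
21^6 ≡ 7 (mod 38)
21^9 ≡ 37 (mod 38)
21^18 ≡ 1 (mod 38) ✓
The smallest such exponent is 18, so the order of 21 is 18.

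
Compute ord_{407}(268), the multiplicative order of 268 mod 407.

45

Since 268 ∈ (Z/407Z)^×, its order divides φ(407) = φ(11·37) = (11−1)·(37−1) = 10·36 = 360 = 2^3 · 3^2 · 5.
Divisors of 360: 1, 2, 3, 4, 5, 6, 8, 9, 10, 12, 15, 18, 20, 24, 30, 36, 40, 45, 60, 72, 90, 120, 180, 360.
Evaluate successive powers at the divisors of 360:
268^1 ≡ 268
268^2 ≡ 192
268^3 ≡ 174
268^4 ≡ 234
268^5 ≡ 34
268^6 ≡ 158
268^8 ≡ 218
268^9 ≡ 223
268^10 ≡ 342
268^12 ≡ 137
268^15 ≡ 232
268^18 ≡ 75
268^20 ≡ 155
268^24 ≡ 47
268^30 ≡ 100
268^36 ≡ 334
268^40 ≡ 12
268^45 ≡ 1
The smallest such exponent is 45, so the order of 268 is 45.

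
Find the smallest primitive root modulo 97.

5

φ(97) = 97 − 1 = 96 = 2^5 · 3.
Test candidates g = 2, 3, … against the prime factors q ∈ {2, 3} of φ(97): g is a generator iff g^(96/q) ≢ 1 for every such q.
g = 2: 2^48 ≡ 1 — hits 1, so not a primitive root.
g = 3: 3^48 ≡ 1 — hits 1, so not a primitive root.
g = 4: 4^48 ≡ 1 — hits 1, so not a primitive root.
g = 5: 5^48 ≡ 96; 5^32 ≡ 35 — none is 1, so 5 is a primitive root.
The smallest primitive root modulo 97 is 5.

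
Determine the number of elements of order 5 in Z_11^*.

4

φ(11) = 11 − 1 = 10 = 2 · 5.
Since (Z/11Z)^× is cyclic of order 10, the number of elements of order d is φ(d) when d | 10 and 0 otherwise.
5 | 10, and φ(5) = 5 − 1 = 4.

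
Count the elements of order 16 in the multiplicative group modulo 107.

0

φ(107) = 107 − 1 = 106 = 2 · 53.
In a cyclic group of order 106, there are φ(d) elements of order d for each divisor d of 106, and zero for non-divisors.
Since 16 ∤ 106, the count is 0.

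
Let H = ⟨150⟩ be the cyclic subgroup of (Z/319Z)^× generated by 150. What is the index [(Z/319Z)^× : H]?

4

The order of 150 must divide φ(319) = φ(11·29) = (11−1)·(29−1) = 10·28 = 280 = 2^3 · 5 · 7.
Divisors of 280: 1, 2, 4, 5, 7, 8, 10, 14, 20, 28, 35, 40, 56, 70, 140, 280.
Check 150^d mod 319 for each divisor in increasing order:
150^1 ≡ 150 (mod 319)
150^2 ≡ 170 (mod 319)
150^4 ≡ 190 (mod 319)
150^5 ≡ 109 (mod 319)
150^7 ≡ 28 (mod 319)
150^8 ≡ 53 (mod 319)
150^10 ≡ 78 (mod 319)
150^14 ≡ 146 (mod 319)
150^20 ≡ 23 (mod 319)
150^28 ≡ 262 (mod 319)
150^35 ≡ 318 (mod 319)
150^40 ≡ 210 (mod 319)
150^56 ≡ 59 (mod 319)
150^70 ≡ 1 (mod 319) ✓
The order of 150 is 70, so the subgroup it generates has 70 elements.
Index = |(Z/319Z)^×| / |⟨150⟩| = 280 / 70 = 4.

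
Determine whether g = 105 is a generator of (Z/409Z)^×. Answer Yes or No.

Yes

φ(409) = 409 − 1 = 408 = 2^3 · 3 · 17.
An element g generates (Z/409Z)^× iff g^(408/q) ≢ 1 (mod 409) for each prime q ∈ {2, 3, 17}.
105^204 ≡ 408 (mod 409)  [q = 2: ≢ 1 ✓]
105^136 ≡ 355 (mod 409)  [q = 3: ≢ 1 ✓]
105^24 ≡ 30 (mod 409)  [q = 17: ≢ 1 ✓]
Every test exponent gives a nontrivial residue, hence 105 generates the full group.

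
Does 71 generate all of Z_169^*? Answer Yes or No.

Yes

φ(169) = φ(13^2) = 13·(13−1) = 156 = 2^2 · 3 · 13.
71 is a primitive root mod 169 iff 71^(φ(169)/q) ≢ 1 for every prime q | φ(169), i.e. q ∈ {2, 3, 13}.
71^78 ≡ 168 (mod 169)  [q = 2: ≢ 1 ✓]
71^52 ≡ 22 (mod 169)  [q = 3: ≢ 1 ✓]
71^12 ≡ 105 (mod 169)  [q = 13: ≢ 1 ✓]
All checks pass, so 71 has order 156 and is a primitive root modulo 169.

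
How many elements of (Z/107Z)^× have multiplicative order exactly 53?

φ(107) = 107 − 1 = 106 = 2 · 53.
(Z/107Z)^× is cyclic (|G| = 106); a cyclic group of order m has exactly φ(d) elements of each order d | m, and none otherwise.
53 | 106, and φ(53) = 53 − 1 = 52.

52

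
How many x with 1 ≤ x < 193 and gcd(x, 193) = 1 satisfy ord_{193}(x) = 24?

8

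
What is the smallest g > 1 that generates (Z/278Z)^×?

3

φ(278) = φ(2)·φ(139) = 1·138 = 138 = 2 · 3 · 23.
Test candidates g = 2, 3, … against the prime factors q ∈ {2, 3, 23} of φ(278): g is a generator iff g^(138/q) ≢ 1 for every such q.
g = 2: gcd(2, 278) = 2 > 1, not a unit — skip.
g = 3: 3^69 ≡ 277; 3^46 ≡ 181; 3^6 ≡ 173 — none is 1, so 3 is a primitive root.
Hence the least primitive root of 278 is 3.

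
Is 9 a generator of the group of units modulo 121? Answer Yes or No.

φ(121) = φ(11^2) = 11·(11−1) = 110 = 2 · 5 · 11.
Test 9^(110/q) mod 121 for each prime factor q of 110:
9^55 ≡ 1 (mod 121)  [q = 2: ≡ 1 ✗]
9^22 ≡ 81 (mod 121)  [q = 5: ≢ 1 ✓]
9^10 ≡ 1 (mod 121)  [q = 11: ≡ 1 ✗]
9^55 ≡ 1 shows ord(9) | 55, strictly less than φ(121); not a primitive root.

No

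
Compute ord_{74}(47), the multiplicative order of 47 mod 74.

3

By Lagrange's theorem, ord_74(47) divides φ(74) = φ(2)·φ(37) = 1·36 = 36 = 2^2 · 3^2.
Divisors of 36: 1, 2, 3, 4, 6, 9, 12, 18, 36.
Check 47^d mod 74 for each divisor in increasing order:
47^1 ≡ 47 (mod 74)
47^2 ≡ 63 (mod 74)
47^3 ≡ 1 (mod 74) ✓
The smallest such exponent is 3, so the order of 47 is 3.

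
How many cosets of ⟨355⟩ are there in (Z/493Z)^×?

8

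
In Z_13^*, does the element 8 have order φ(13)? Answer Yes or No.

φ(13) = 13 − 1 = 12 = 2^2 · 3.
Test 8^(12/q) mod 13 for each prime factor q of 12:
8^6 ≡ 12 (mod 13)  [q = 2: ≢ 1 ✓]
8^4 ≡ 1 (mod 13)  [q = 3: ≡ 1 ✗]
Since 8^4 ≡ 1, the order of 8 divides 4 < 12, so 8 is not a primitive root.

No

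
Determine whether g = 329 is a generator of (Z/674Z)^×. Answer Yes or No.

φ(674) = φ(2)·φ(337) = 1·336 = 336 = 2^4 · 3 · 7.
329 is a primitive root mod 674 iff 329^(φ(674)/q) ≢ 1 for every prime q | φ(674), i.e. q ∈ {2, 3, 7}.
329^168 ≡ 1 (mod 674)  [q = 2: ≡ 1 ✗]
329^112 ≡ 1 (mod 674)  [q = 3: ≡ 1 ✗]
329^48 ≡ 295 (mod 674)  [q = 7: ≢ 1 ✓]
Since 329^168 ≡ 1, the order of 329 divides 168 < 336, so 329 is not a primitive root.

No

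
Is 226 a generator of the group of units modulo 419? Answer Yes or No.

No

φ(419) = 419 − 1 = 418 = 2 · 11 · 19.
226 is a primitive root mod 419 iff 226^(φ(419)/q) ≢ 1 for every prime q | φ(419), i.e. q ∈ {2, 11, 19}.
226^209 ≡ 1 (mod 419)  [q = 2: ≡ 1 ✗]
226^38 ≡ 334 (mod 419)  [q = 11: ≢ 1 ✓]
226^22 ≡ 343 (mod 419)  [q = 19: ≢ 1 ✓]
Since 226^209 ≡ 1, the order of 226 divides 209 < 418, so 226 is not a primitive root.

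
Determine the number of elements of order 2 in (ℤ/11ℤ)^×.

1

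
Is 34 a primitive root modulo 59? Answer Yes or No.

Yes

φ(59) = 59 − 1 = 58 = 2 · 29.
An element g generates (Z/59Z)^× iff g^(58/q) ≢ 1 (mod 59) for each prime q ∈ {2, 29}.
34^29 ≡ 58 (mod 59)  [q = 2: ≢ 1 ✓]
34^2 ≡ 35 (mod 59)  [q = 29: ≢ 1 ✓]
All checks pass, so 34 has order 58 and is a primitive root modulo 59.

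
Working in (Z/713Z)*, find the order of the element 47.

5

Since 47 ∈ (Z/713Z)^×, its order divides φ(713) = φ(23·31) = (23−1)·(31−1) = 22·30 = 660 = 2^2 · 3 · 5 · 11.
Divisors of 660: 1, 2, 3, 4, 5, 6, 10, 11, 12, 15, 20, 22, 30, 33, 44, 55, 60, 66, 110, 132, 165, 220, 330, 660.
Check 47^d mod 713 for each divisor in increasing order:
47^1 ≡ 47 (mod 713)
47^2 ≡ 70 (mod 713)
47^3 ≡ 438 (mod 713)
47^4 ≡ 622 (mod 713)
47^5 ≡ 1 (mod 713) ✓
So ord_713(47) = 5.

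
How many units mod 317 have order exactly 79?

φ(317) = 317 − 1 = 316 = 2^2 · 79.
In a cyclic group of order 316, there are φ(d) elements of order d for each divisor d of 316, and zero for non-divisors.
79 | 316, and φ(79) = 79 − 1 = 78.

78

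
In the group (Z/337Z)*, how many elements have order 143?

0

φ(337) = 337 − 1 = 336 = 2^4 · 3 · 7.
(Z/337Z)^× is cyclic (|G| = 336); a cyclic group of order m has exactly φ(d) elements of each order d | m, and none otherwise.
143 does not divide 336, so no element of (Z/337Z)^× has order 143.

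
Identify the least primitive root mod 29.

φ(29) = 29 − 1 = 28 = 2^2 · 7.
Test candidates g = 2, 3, … against the prime factors q ∈ {2, 7} of φ(29): g is a generator iff g^(28/q) ≢ 1 for every such q.
g = 2: 2^14 ≡ 28; 2^4 ≡ 16 — none is 1, so 2 is a primitive root.
So 2 is the smallest generator of (Z/29Z)^×.

2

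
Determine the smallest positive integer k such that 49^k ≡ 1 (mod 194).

48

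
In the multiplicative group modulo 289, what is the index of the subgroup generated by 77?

ord(77) | φ(289) = φ(17^2) = 17·(17−1) = 272 = 2^4 · 17.
Divisors of 272: 1, 2, 4, 8, 16, 17, 34, 68, 136, 272.
Test each divisor d:
77^1 ≡ 77 (mod 289)
77^2 ≡ 149 (mod 289)
77^4 ≡ 237 (mod 289)
77^8 ≡ 103 (mod 289)
77^16 ≡ 205 (mod 289)
77^17 ≡ 179 (mod 289)
77^34 ≡ 251 (mod 289)
77^68 ≡ 288 (mod 289)
77^136 ≡ 1 (mod 289) ✓
The order of 77 is 136, so the subgroup it generates has 136 elements.
The index is φ(289) / ord(77) = 272 / 136 = 2.

2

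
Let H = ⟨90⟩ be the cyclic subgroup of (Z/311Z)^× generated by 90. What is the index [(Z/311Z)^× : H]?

2

Since 90 ∈ (Z/311Z)^×, its order divides φ(311) = 311 − 1 = 310 = 2 · 5 · 31.
Divisors of 310: 1, 2, 5, 10, 31, 62, 155, 310.
Evaluate successive powers at the divisors of 310:
90^1 ≡ 90 (mod 311)
90^2 ≡ 14 (mod 311)
90^5 ≡ 224 (mod 311)
90^10 ≡ 105 (mod 311)
90^31 ≡ 6 (mod 311)
90^62 ≡ 36 (mod 311)
90^155 ≡ 1 (mod 311) ✓
So ord_311(90) = 155, hence |⟨90⟩| = 155.
The index is φ(311) / ord(90) = 310 / 155 = 2.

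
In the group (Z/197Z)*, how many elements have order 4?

2

φ(197) = 197 − 1 = 196 = 2^2 · 7^2.
(Z/197Z)^× is cyclic (|G| = 196); a cyclic group of order m has exactly φ(d) elements of each order d | m, and none otherwise.
4 = 2^2 divides 196, and φ(4) = 2.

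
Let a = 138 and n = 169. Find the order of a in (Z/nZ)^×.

52

Since 138 ∈ (Z/169Z)^×, its order divides φ(169) = φ(13^2) = 13·(13−1) = 156 = 2^2 · 3 · 13.
Divisors of 156: 1, 2, 3, 4, 6, 12, 13, 26, 39, 52, 78, 156.
Test each divisor d:
138^1 ≡ 138
138^2 ≡ 116
138^3 ≡ 122
138^4 ≡ 105
138^6 ≡ 12
138^12 ≡ 144
138^13 ≡ 99
138^26 ≡ 168
138^39 ≡ 70
138^52 ≡ 1
So ord_169(138) = 52.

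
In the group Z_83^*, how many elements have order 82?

40

φ(83) = 83 − 1 = 82 = 2 · 41.
Since (Z/83Z)^× is cyclic of order 82, the number of elements of order d is φ(d) when d | 82 and 0 otherwise.
82 = 2 · 41 divides 82, and φ(82) = 40.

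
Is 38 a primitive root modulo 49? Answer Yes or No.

φ(49) = φ(7^2) = 7·(7−1) = 42 = 2 · 3 · 7.
38 is a primitive root mod 49 iff 38^(φ(49)/q) ≢ 1 for every prime q | φ(49), i.e. q ∈ {2, 3, 7}.
38^21 ≡ 48 (mod 49)  [q = 2: ≢ 1 ✓]
38^14 ≡ 30 (mod 49)  [q = 3: ≢ 1 ✓]
38^6 ≡ 15 (mod 49)  [q = 7: ≢ 1 ✓]
None equal 1, so ord_49(38) = 42: 38 is a primitive root.

Yes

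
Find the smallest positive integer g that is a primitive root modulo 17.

φ(17) = 17 − 1 = 16 = 2^4.
g is a primitive root iff g^(16/q) ≢ 1 (mod 17) for each prime q ∈ {2}.
g = 2: 2^8 ≡ 1 — hits 1, so not a primitive root.
g = 3: 3^8 ≡ 16 — none is 1, so 3 is a primitive root.
Hence the least primitive root of 17 is 3.

3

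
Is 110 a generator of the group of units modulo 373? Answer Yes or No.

φ(373) = 373 − 1 = 372 = 2^2 · 3 · 31.
It suffices to check that the order of 110 is not a proper divisor of 372: compute 110^(372/q) for q ∈ {2, 3, 31}.
110^186 ≡ 372 (mod 373)  [q = 2: ≢ 1 ✓]
110^124 ≡ 284 (mod 373)  [q = 3: ≢ 1 ✓]
110^12 ≡ 217 (mod 373)  [q = 31: ≢ 1 ✓]
None equal 1, so ord_373(110) = 372: 110 is a primitive root.

Yes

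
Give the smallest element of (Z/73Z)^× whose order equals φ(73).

φ(73) = 73 − 1 = 72 = 2^3 · 3^2.
g is a primitive root iff g^(72/q) ≢ 1 (mod 73) for each prime q ∈ {2, 3}.
g = 2: 2^36 ≡ 1 — hits 1, so not a primitive root.
g = 3: 3^36 ≡ 1 — hits 1, so not a primitive root.
g = 4: 4^36 ≡ 1 — hits 1, so not a primitive root.
g = 5: 5^36 ≡ 72; 5^24 ≡ 8 — none is 1, so 5 is a primitive root.
So 5 is the smallest generator of (Z/73Z)^×.

5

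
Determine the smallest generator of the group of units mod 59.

2

φ(59) = 59 − 1 = 58 = 2 · 29.
g is a primitive root iff g^(58/q) ≢ 1 (mod 59) for each prime q ∈ {2, 29}.
g = 2: 2^29 ≡ 58; 2^2 ≡ 4 — none is 1, so 2 is a primitive root.
Hence the least primitive root of 59 is 2.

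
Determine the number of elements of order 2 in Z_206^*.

φ(206) = φ(2)·φ(103) = 1·102 = 102 = 2 · 3 · 17.
In a cyclic group of order 102, there are φ(d) elements of order d for each divisor d of 102, and zero for non-divisors.
2 | 102, and φ(2) = 2 − 1 = 1.

1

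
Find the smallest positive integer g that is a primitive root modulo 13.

2

φ(13) = 13 − 1 = 12 = 2^2 · 3.
g is a primitive root iff g^(12/q) ≢ 1 (mod 13) for each prime q ∈ {2, 3}.
g = 2: 2^6 ≡ 12; 2^4 ≡ 3 — none is 1, so 2 is a primitive root.
Hence the least primitive root of 13 is 2.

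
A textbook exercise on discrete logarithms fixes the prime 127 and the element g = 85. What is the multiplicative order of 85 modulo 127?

ord(85) | φ(127) = 127 − 1 = 126 = 2 · 3^2 · 7.
Divisors of 126: 1, 2, 3, 6, 7, 9, 14, 18, 21, 42, 63, 126.
Compute 85^d (mod 127) for the divisors d until we hit 1:
85^1 ≡ 85 (mod 127)
85^2 ≡ 113 (mod 127)
85^3 ≡ 80 (mod 127)
85^6 ≡ 50 (mod 127)
85^7 ≡ 59 (mod 127)
85^9 ≡ 63 (mod 127)
85^14 ≡ 52 (mod 127)
85^18 ≡ 32 (mod 127)
85^21 ≡ 20 (mod 127)
85^42 ≡ 19 (mod 127)
85^63 ≡ 126 (mod 127)
85^126 ≡ 1 (mod 127) ✓
Hence ord(85) = 126.

126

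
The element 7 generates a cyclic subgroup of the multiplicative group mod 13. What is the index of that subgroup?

1

ord(7) | φ(13) = 13 − 1 = 12 = 2^2 · 3.
Divisors of 12: 1, 2, 3, 4, 6, 12.
Evaluate successive powers at the divisors of 12:
7^1 ≡ 7
7^2 ≡ 10
7^3 ≡ 5
7^4 ≡ 9
7^6 ≡ 12
7^12 ≡ 1
So ord_13(7) = 12, hence |⟨7⟩| = 12.
[(Z/13Z)^× : ⟨7⟩] = 12/12 = 1.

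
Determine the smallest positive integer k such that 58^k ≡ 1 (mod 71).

35

The order of 58 must divide φ(71) = 71 − 1 = 70 = 2 · 5 · 7.
Divisors of 70: 1, 2, 5, 7, 10, 14, 35, 70.
Test each divisor d:
58^1 ≡ 58
58^2 ≡ 27
58^5 ≡ 37
58^7 ≡ 5
58^10 ≡ 20
58^14 ≡ 25
58^35 ≡ 1
The smallest such exponent is 35, so the order of 58 is 35.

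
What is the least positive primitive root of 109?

φ(109) = 109 − 1 = 108 = 2^2 · 3^3.
g is a primitive root iff g^(108/q) ≢ 1 (mod 109) for each prime q ∈ {2, 3}.
g = 2: 2^54 ≡ 108; 2^36 ≡ 1 — hits 1, so not a primitive root.
g = 3: 3^54 ≡ 1 — hits 1, so not a primitive root.
g = 4: 4^54 ≡ 1 — hits 1, so not a primitive root.
g = 5: 5^54 ≡ 1 — hits 1, so not a primitive root.
g = 6: 6^54 ≡ 108; 6^36 ≡ 63 — none is 1, so 6 is a primitive root.
So 6 is the smallest generator of (Z/109Z)^×.

6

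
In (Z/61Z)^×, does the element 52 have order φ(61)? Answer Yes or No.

No

φ(61) = 61 − 1 = 60 = 2^2 · 3 · 5.
Test 52^(60/q) mod 61 for each prime factor q of 60:
52^30 ≡ 1 (mod 61)  [q = 2: ≡ 1 ✗]
52^20 ≡ 1 (mod 61)  [q = 3: ≡ 1 ✗]
52^12 ≡ 20 (mod 61)  [q = 5: ≢ 1 ✓]
52^30 ≡ 1 shows ord(52) | 30, strictly less than φ(61); not a primitive root.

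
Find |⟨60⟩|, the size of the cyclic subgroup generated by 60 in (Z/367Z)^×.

By Lagrange's theorem, ord_367(60) divides φ(367) = 367 − 1 = 366 = 2 · 3 · 61.
Divisors of 366: 1, 2, 3, 6, 61, 122, 183, 366.
Check 60^d mod 367 for each divisor in increasing order:
60^1 ≡ 60 (mod 367)
60^2 ≡ 297 (mod 367)
60^3 ≡ 204 (mod 367)
60^6 ≡ 145 (mod 367)
60^61 ≡ 283 (mod 367)
60^122 ≡ 83 (mod 367)
60^183 ≡ 1 (mod 367) ✓
Hence ord(60) = 183.

183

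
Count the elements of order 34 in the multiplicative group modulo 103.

φ(103) = 103 − 1 = 102 = 2 · 3 · 17.
Since (Z/103Z)^× is cyclic of order 102, the number of elements of order d is φ(d) when d | 102 and 0 otherwise.
34 = 2 · 17 divides 102, and φ(34) = 16.

16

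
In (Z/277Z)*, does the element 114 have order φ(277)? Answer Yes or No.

Yes

φ(277) = 277 − 1 = 276 = 2^2 · 3 · 23.
Test 114^(276/q) mod 277 for each prime factor q of 276:
114^138 ≡ 276 (mod 277)  [q = 2: ≢ 1 ✓]
114^92 ≡ 160 (mod 277)  [q = 3: ≢ 1 ✓]
114^12 ≡ 164 (mod 277)  [q = 23: ≢ 1 ✓]
Every test exponent gives a nontrivial residue, hence 114 generates the full group.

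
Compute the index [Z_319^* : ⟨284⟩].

8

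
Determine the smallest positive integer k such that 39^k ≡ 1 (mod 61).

30

By Lagrange's theorem, ord_61(39) divides φ(61) = 61 − 1 = 60 = 2^2 · 3 · 5.
Divisors of 60: 1, 2, 3, 4, 5, 6, 10, 12, 15, 20, 30, 60.
Check 39^d mod 61 for each divisor in increasing order:
39^1 ≡ 39 (mod 61)
39^2 ≡ 57 (mod 61)
39^3 ≡ 27 (mod 61)
39^4 ≡ 16 (mod 61)
39^5 ≡ 14 (mod 61)
39^6 ≡ 58 (mod 61)
39^10 ≡ 13 (mod 61)
39^12 ≡ 9 (mod 61)
39^15 ≡ 60 (mod 61)
39^20 ≡ 47 (mod 61)
39^30 ≡ 1 (mod 61) ✓
Therefore the multiplicative order of 39 modulo 61 is 30.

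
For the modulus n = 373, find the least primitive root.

2

φ(373) = 373 − 1 = 372 = 2^2 · 3 · 31.
g is a primitive root iff g^(372/q) ≢ 1 (mod 373) for each prime q ∈ {2, 3, 31}.
g = 2: 2^186 ≡ 372; 2^124 ≡ 284; 2^12 ≡ 366 — none is 1, so 2 is a primitive root.
Hence the least primitive root of 373 is 2.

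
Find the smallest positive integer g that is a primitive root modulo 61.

2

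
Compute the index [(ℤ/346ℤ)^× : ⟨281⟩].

1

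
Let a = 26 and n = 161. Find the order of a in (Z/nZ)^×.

66

Since 26 ∈ (Z/161Z)^×, its order divides φ(161) = φ(7·23) = (7−1)·(23−1) = 6·22 = 132 = 2^2 · 3 · 11.
Divisors of 132: 1, 2, 3, 4, 6, 11, 12, 22, 33, 44, 66, 132.
Compute 26^d (mod 161) for the divisors d until we hit 1:
26^1 ≡ 26 (mod 161)
26^2 ≡ 32 (mod 161)
26^3 ≡ 27 (mod 161)
26^4 ≡ 58 (mod 161)
26^6 ≡ 85 (mod 161)
26^11 ≡ 24 (mod 161)
26^12 ≡ 141 (mod 161)
26^22 ≡ 93 (mod 161)
26^33 ≡ 139 (mod 161)
26^44 ≡ 116 (mod 161)
26^66 ≡ 1 (mod 161) ✓
Therefore the multiplicative order of 26 modulo 161 is 66.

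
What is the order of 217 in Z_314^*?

The order of 217 must divide φ(314) = φ(2)·φ(157) = 1·156 = 156 = 2^2 · 3 · 13.
Divisors of 156: 1, 2, 3, 4, 6, 12, 13, 26, 39, 52, 78, 156.
Check 217^d mod 314 for each divisor in increasing order:
217^1 ≡ 217 (mod 314)
217^2 ≡ 303 (mod 314)
217^3 ≡ 125 (mod 314)
217^4 ≡ 121 (mod 314)
217^6 ≡ 239 (mod 314)
217^12 ≡ 287 (mod 314)
217^13 ≡ 107 (mod 314)
217^26 ≡ 145 (mod 314)
217^39 ≡ 129 (mod 314)
217^52 ≡ 301 (mod 314)
217^78 ≡ 313 (mod 314)
217^156 ≡ 1 (mod 314) ✓
The smallest such exponent is 156, so the order of 217 is 156.

156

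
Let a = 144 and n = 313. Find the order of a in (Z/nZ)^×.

By Lagrange's theorem, ord_313(144) divides φ(313) = 313 − 1 = 312 = 2^3 · 3 · 13.
Divisors of 312: 1, 2, 3, 4, 6, 8, 12, 13, 24, 26, 39, 52, 78, 104, 156, 312.
Compute 144^d (mod 313) for the divisors d until we hit 1:
144^1 ≡ 144 (mod 313)
144^2 ≡ 78 (mod 313)
144^3 ≡ 277 (mod 313)
144^4 ≡ 137 (mod 313)
144^6 ≡ 44 (mod 313)
144^8 ≡ 302 (mod 313)
144^12 ≡ 58 (mod 313)
144^13 ≡ 214 (mod 313)
144^24 ≡ 234 (mod 313)
144^26 ≡ 98 (mod 313)
144^39 ≡ 1 (mod 313) ✓
Hence ord(144) = 39.

39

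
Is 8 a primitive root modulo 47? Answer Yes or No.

No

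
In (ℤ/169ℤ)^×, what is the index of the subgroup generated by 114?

By Lagrange's theorem, ord_169(114) divides φ(169) = φ(13^2) = 13·(13−1) = 156 = 2^2 · 3 · 13.
Divisors of 156: 1, 2, 3, 4, 6, 12, 13, 26, 39, 52, 78, 156.
Compute 114^d (mod 169) for the divisors d until we hit 1:
114^1 ≡ 114
114^2 ≡ 152
114^3 ≡ 90
114^4 ≡ 120
114^6 ≡ 157
114^12 ≡ 144
114^13 ≡ 23
114^26 ≡ 22
114^39 ≡ 168
114^52 ≡ 146
114^78 ≡ 1
So ord_169(114) = 78, hence |⟨114⟩| = 78.
Index = |(Z/169Z)^×| / |⟨114⟩| = 156 / 78 = 2.

2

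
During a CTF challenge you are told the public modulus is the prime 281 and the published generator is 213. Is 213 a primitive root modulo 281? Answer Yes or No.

φ(281) = 281 − 1 = 280 = 2^3 · 5 · 7.
213 is a primitive root mod 281 iff 213^(φ(281)/q) ≢ 1 for every prime q | φ(281), i.e. q ∈ {2, 5, 7}.
213^140 ≡ 1 (mod 281)  [q = 2: ≡ 1 ✗]
213^56 ≡ 232 (mod 281)  [q = 5: ≢ 1 ✓]
213^40 ≡ 1 (mod 281)  [q = 7: ≡ 1 ✗]
Since 213^140 ≡ 1, the order of 213 divides 140 < 280, so 213 is not a primitive root.

No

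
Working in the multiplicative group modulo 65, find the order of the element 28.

12

The order of 28 must divide φ(65) = φ(5·13) = (5−1)·(13−1) = 4·12 = 48 = 2^4 · 3.
Divisors of 48: 1, 2, 3, 4, 6, 8, 12, 16, 24, 48.
Check 28^d mod 65 for each divisor in increasing order:
28^1 ≡ 28
28^2 ≡ 4
28^3 ≡ 47
28^4 ≡ 16
28^6 ≡ 64
28^8 ≡ 61
28^12 ≡ 1
The smallest such exponent is 12, so the order of 28 is 12.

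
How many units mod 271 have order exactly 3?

2

φ(271) = 271 − 1 = 270 = 2 · 3^3 · 5.
In a cyclic group of order 270, there are φ(d) elements of order d for each divisor d of 270, and zero for non-divisors.
3 | 270, and φ(3) = 3 − 1 = 2.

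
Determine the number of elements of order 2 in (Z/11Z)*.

1

φ(11) = 11 − 1 = 10 = 2 · 5.
Since (Z/11Z)^× is cyclic of order 10, the number of elements of order d is φ(d) when d | 10 and 0 otherwise.
2 | 10, and φ(2) = 2 − 1 = 1.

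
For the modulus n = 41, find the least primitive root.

6

φ(41) = 41 − 1 = 40 = 2^3 · 5.
g is a primitive root iff g^(40/q) ≢ 1 (mod 41) for each prime q ∈ {2, 5}.
g = 2: 2^20 ≡ 1 — hits 1, so not a primitive root.
g = 3: 3^20 ≡ 40; 3^8 ≡ 1 — hits 1, so not a primitive root.
g = 4: 4^20 ≡ 1 — hits 1, so not a primitive root.
g = 5: 5^20 ≡ 1 — hits 1, so not a primitive root.
g = 6: 6^20 ≡ 40; 6^8 ≡ 10 — none is 1, so 6 is a primitive root.
Hence the least primitive root of 41 is 6.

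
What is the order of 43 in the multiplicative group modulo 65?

ord(43) | φ(65) = φ(5·13) = (5−1)·(13−1) = 4·12 = 48 = 2^4 · 3.
Divisors of 48: 1, 2, 3, 4, 6, 8, 12, 16, 24, 48.
Check 43^d mod 65 for each divisor in increasing order:
43^1 ≡ 43 (mod 65)
43^2 ≡ 29 (mod 65)
43^3 ≡ 12 (mod 65)
43^4 ≡ 61 (mod 65)
43^6 ≡ 14 (mod 65)
43^8 ≡ 16 (mod 65)
43^12 ≡ 1 (mod 65) ✓
Hence ord(43) = 12.

12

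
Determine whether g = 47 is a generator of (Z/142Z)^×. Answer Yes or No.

Yes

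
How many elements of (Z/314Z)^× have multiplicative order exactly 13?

12

φ(314) = φ(2)·φ(157) = 1·156 = 156 = 2^2 · 3 · 13.
In a cyclic group of order 156, there are φ(d) elements of order d for each divisor d of 156, and zero for non-divisors.
13 | 156, and φ(13) = 13 − 1 = 12.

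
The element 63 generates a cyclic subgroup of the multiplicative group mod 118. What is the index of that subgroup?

The order of 63 must divide φ(118) = φ(2)·φ(59) = 1·58 = 58 = 2 · 29.
Divisors of 58: 1, 2, 29, 58.
Compute 63^d (mod 118) for the divisors d until we hit 1:
63^1 ≡ 63
63^2 ≡ 75
63^29 ≡ 1
The order of 63 is 29, so the subgroup it generates has 29 elements.
[(Z/118Z)^× : ⟨63⟩] = 58/29 = 2.

2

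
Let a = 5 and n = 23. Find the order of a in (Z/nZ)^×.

ord(5) | φ(23) = 23 − 1 = 22 = 2 · 11.
Divisors of 22: 1, 2, 11, 22.
Evaluate successive powers at the divisors of 22:
5^1 ≡ 5
5^2 ≡ 2
5^11 ≡ 22
5^22 ≡ 1
So ord_23(5) = 22.

22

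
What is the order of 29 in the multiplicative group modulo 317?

316

The order of 29 must divide φ(317) = 317 − 1 = 316 = 2^2 · 79.
Divisors of 316: 1, 2, 4, 79, 158, 316.
Evaluate successive powers at the divisors of 316:
29^1 ≡ 29 (mod 317)
29^2 ≡ 207 (mod 317)
29^4 ≡ 54 (mod 317)
29^79 ≡ 203 (mod 317)
29^158 ≡ 316 (mod 317)
29^316 ≡ 1 (mod 317) ✓
So ord_317(29) = 316.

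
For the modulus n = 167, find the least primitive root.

5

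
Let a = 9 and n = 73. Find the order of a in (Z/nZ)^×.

6

Since 9 ∈ (Z/73Z)^×, its order divides φ(73) = 73 − 1 = 72 = 2^3 · 3^2.
Divisors of 72: 1, 2, 3, 4, 6, 8, 9, 12, 18, 24, 36, 72.
Check 9^d mod 73 for each divisor in increasing order:
9^1 ≡ 9
9^2 ≡ 8
9^3 ≡ 72
9^4 ≡ 64
9^6 ≡ 1
The smallest such exponent is 6, so the order of 9 is 6.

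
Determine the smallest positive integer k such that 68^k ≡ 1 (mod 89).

44

By Lagrange's theorem, ord_89(68) divides φ(89) = 89 − 1 = 88 = 2^3 · 11.
Divisors of 88: 1, 2, 4, 8, 11, 22, 44, 88.
Check 68^d mod 89 for each divisor in increasing order:
68^1 ≡ 68 (mod 89)
68^2 ≡ 85 (mod 89)
68^4 ≡ 16 (mod 89)
68^8 ≡ 78 (mod 89)
68^11 ≡ 55 (mod 89)
68^22 ≡ 88 (mod 89)
68^44 ≡ 1 (mod 89) ✓
So ord_89(68) = 44.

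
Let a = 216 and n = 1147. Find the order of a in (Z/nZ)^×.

4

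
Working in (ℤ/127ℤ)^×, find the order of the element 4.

7

The order of 4 must divide φ(127) = 127 − 1 = 126 = 2 · 3^2 · 7.
Divisors of 126: 1, 2, 3, 6, 7, 9, 14, 18, 21, 42, 63, 126.
Test each divisor d:
4^1 ≡ 4 (mod 127)
4^2 ≡ 16 (mod 127)
4^3 ≡ 64 (mod 127)
4^6 ≡ 32 (mod 127)
4^7 ≡ 1 (mod 127) ✓
The smallest such exponent is 7, so the order of 4 is 7.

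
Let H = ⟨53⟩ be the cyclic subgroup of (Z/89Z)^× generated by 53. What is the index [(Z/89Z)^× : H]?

2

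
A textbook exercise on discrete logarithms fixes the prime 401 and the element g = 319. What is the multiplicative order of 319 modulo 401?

200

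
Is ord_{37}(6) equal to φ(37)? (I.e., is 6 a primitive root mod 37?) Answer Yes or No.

No

φ(37) = 37 − 1 = 36 = 2^2 · 3^2.
An element g generates (Z/37Z)^× iff g^(36/q) ≢ 1 (mod 37) for each prime q ∈ {2, 3}.
6^18 ≡ 36 (mod 37)  [q = 2: ≢ 1 ✓]
6^12 ≡ 1 (mod 37)  [q = 3: ≡ 1 ✗]
Since 6^12 ≡ 1, the order of 6 divides 12 < 36, so 6 is not a primitive root.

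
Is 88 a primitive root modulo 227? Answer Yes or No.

φ(227) = 227 − 1 = 226 = 2 · 113.
An element g generates (Z/227Z)^× iff g^(226/q) ≢ 1 (mod 227) for each prime q ∈ {2, 113}.
88^113 ≡ 226 (mod 227)  [q = 2: ≢ 1 ✓]
88^2 ≡ 26 (mod 227)  [q = 113: ≢ 1 ✓]
None equal 1, so ord_227(88) = 226: 88 is a primitive root.

Yes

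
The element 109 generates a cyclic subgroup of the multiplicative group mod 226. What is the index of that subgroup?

16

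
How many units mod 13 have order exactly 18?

φ(13) = 13 − 1 = 12 = 2^2 · 3.
(Z/13Z)^× is cyclic (|G| = 12); a cyclic group of order m has exactly φ(d) elements of each order d | m, and none otherwise.
18 does not divide 12, so no element of (Z/13Z)^× has order 18.

0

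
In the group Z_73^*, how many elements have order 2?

1

φ(73) = 73 − 1 = 72 = 2^3 · 3^2.
(Z/73Z)^× is cyclic (|G| = 72); a cyclic group of order m has exactly φ(d) elements of each order d | m, and none otherwise.
2 | 72, and φ(2) = 2 − 1 = 1.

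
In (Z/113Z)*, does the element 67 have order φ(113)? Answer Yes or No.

Yes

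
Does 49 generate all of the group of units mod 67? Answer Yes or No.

No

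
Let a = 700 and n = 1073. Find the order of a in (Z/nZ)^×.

ord(700) | φ(1073) = φ(29·37) = (29−1)·(37−1) = 28·36 = 1008 = 2^4 · 3^2 · 7.
Divisors of 1008: 1, 2, 3, 4, 6, 7, 8, 9, 12, 14, 16, 18, 21, 24, 28, 36, 42, 48, 56, 63, 72, 84, 112, 126, 144, 168, 252, 336, 504, 1008.
Test each divisor d:
700^1 ≡ 700
700^2 ≡ 712
700^3 ≡ 528
700^4 ≡ 488
700^6 ≡ 877
700^7 ≡ 144
700^8 ≡ 1011
700^9 ≡ 593
700^12 ≡ 861
700^14 ≡ 349
700^16 ≡ 625
700^18 ≡ 778
700^21 ≡ 898
700^24 ≡ 951
700^28 ≡ 552
700^36 ≡ 112
700^42 ≡ 581
700^48 ≡ 935
700^56 ≡ 1045
700^63 ≡ 260
700^72 ≡ 741
700^84 ≡ 639
700^112 ≡ 784
700^126 ≡ 1
Hence ord(700) = 126.

126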